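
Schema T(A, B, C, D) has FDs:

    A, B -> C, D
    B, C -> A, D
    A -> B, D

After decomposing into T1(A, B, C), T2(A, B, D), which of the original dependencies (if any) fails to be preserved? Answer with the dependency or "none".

A, B → C, D: restricted closure across fragments reaches C, D.
B, C → A, D: restricted closure across fragments reaches A, D.
A → B, D lies within T2.
Every dependency is enforceable on the fragments, so the decomposition is dependency-preserving.

none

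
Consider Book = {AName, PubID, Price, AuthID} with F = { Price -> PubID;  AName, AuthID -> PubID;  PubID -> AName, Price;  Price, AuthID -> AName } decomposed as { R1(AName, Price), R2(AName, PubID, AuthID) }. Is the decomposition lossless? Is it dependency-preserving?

lossy and not dependency-preserving

Lossless test: (AName)⁺ = {AName}, which is a superkey of neither fragment — lossy.
Dependency preservation: the restricted closure of {Price} across the fragments never reaches {PubID}, so Price → PubID cannot be enforced without a join — not preserved.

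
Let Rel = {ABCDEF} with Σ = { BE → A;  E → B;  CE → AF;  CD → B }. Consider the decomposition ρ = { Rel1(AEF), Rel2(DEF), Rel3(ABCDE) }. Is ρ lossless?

No

Chase test. Columns are ABCDEF; row i has aⱼ where attribute j ∈ Reli, else bᵢⱼ.
Initial tableau (one row per fragment):
  row 1: a1 b12 b13 b14 a5 a6
  row 2: b21 b22 b23 a4 a5 a6
  row 3: a1 a2 a3 a4 a5 b36
Rows 1 and 2 agree on E; apply E→B and equate their B entries.
Rows 1 and 3 agree on E; apply E→B and equate their B entries.
Rows 1 and 2 agree on BE; apply BE→A and equate their A entries.
No row becomes fully distinguished — the join is lossy.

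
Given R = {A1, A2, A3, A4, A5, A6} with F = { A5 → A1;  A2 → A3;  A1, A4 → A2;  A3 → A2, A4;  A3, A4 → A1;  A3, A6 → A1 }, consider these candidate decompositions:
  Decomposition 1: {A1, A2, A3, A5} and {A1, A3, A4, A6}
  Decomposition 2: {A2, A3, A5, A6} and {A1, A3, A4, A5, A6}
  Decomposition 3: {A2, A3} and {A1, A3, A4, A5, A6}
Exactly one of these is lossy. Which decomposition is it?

Decomposition 1: common = {A1, A3}, closure = {A1, A2, A3, A4} → lossy.
Decomposition 2: common = {A3, A5, A6}, closure = {A1, A2, A3, A4, A5, A6} → lossless.
Decomposition 3: common = {A3}, closure = {A1, A2, A3, A4} → lossless.

Decomposition 1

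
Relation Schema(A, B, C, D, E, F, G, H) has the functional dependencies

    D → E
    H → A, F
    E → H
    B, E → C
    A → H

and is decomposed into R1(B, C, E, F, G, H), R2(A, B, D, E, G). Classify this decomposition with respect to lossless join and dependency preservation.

Lossless test: (B, E, G)⁺ = {A, B, C, E, F, G, H}, which contains all of one fragment — lossless.
Dependency preservation: the restricted closure of {H} across the fragments never reaches {A, F}, so H → A, F cannot be enforced without a join — not preserved.

lossless but not dependency-preserving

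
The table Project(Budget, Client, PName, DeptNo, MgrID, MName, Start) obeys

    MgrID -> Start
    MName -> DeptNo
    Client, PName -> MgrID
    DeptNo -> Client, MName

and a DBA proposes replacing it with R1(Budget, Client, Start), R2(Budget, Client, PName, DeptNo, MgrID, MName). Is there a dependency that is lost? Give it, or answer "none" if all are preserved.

MgrID -> Start

Check MgrID → Start: no single fragment contains all of {MgrID, Start}, and the restricted closure of {MgrID} across the fragments never reaches {Start}.
MName → DeptNo is preserved.
Client, PName → MgrID is preserved.
DeptNo → Client, MName is preserved.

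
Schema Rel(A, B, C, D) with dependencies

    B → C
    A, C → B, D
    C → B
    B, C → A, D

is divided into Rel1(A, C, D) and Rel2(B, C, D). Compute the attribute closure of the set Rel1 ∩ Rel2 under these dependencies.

Rel1 ∩ Rel2 = {C, D}.
C → B applies, adding B
B, C → A, D applies, adding A
Closure: {A, B, C, D}.

A, B, C, D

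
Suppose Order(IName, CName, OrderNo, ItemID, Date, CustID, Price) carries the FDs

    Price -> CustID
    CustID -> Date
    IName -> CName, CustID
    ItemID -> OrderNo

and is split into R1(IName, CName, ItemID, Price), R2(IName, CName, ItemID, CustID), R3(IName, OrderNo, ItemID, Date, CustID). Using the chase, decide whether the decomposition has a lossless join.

Yes

Chase test. Columns are IName, CName, OrderNo, ItemID, Date, CustID, Price; row i has aⱼ where attribute j ∈ Ri, else bᵢⱼ.
Initial tableau (one row per fragment):
  row 1: a1 a2 b13 a4 b15 b16 a7
  row 2: a1 a2 b23 a4 b25 a6 b27
  row 3: a1 b32 a3 a4 a5 a6 b37
Rows 2 and 3 agree on CustID; apply CustID→Date and equate their Date entries.
Rows 1 and 2 agree on IName; apply IName→CName, CustID and equate their CName, CustID entries.
Rows 1 and 3 agree on IName; apply IName→CName, CustID and equate their CName, CustID entries.
Rows 1 and 2 agree on ItemID; apply ItemID→OrderNo and equate their OrderNo entries.
Rows 1 and 3 agree on ItemID; apply ItemID→OrderNo and equate their OrderNo entries.
Rows 1 and 2 agree on CustID; apply CustID→Date and equate their Date entries.
Row 1 is now all distinguished symbols — the join is lossless.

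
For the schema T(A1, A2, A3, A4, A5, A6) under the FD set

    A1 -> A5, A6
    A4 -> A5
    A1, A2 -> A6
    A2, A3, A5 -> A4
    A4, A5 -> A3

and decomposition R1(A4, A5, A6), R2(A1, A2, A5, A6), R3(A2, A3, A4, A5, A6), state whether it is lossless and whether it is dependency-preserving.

Lossless test (chase): Rows 1 and 3 agree on A4, A5; apply A4, A5→A3 and equate their A3 entries. No row becomes fully distinguished — the join is lossy.
Dependency preservation: every FD's attributes lie within a single fragment, so each can be enforced locally — preserved.

lossy but dependency-preserving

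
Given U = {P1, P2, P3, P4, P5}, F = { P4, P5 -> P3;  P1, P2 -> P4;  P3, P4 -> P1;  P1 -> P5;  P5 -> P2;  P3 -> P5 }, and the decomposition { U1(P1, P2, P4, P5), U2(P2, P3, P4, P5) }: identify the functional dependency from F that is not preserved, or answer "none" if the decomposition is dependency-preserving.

none

P4, P5 → P3 lies within U2.
P1, P2 → P4 lies within U1.
P3, P4 → P1: restricted closure across fragments reaches P1.
P1 → P5 lies within U1.
P5 → P2 lies within U1.
P3 → P5 lies within U2.
Every dependency is enforceable on the fragments, so the decomposition is dependency-preserving.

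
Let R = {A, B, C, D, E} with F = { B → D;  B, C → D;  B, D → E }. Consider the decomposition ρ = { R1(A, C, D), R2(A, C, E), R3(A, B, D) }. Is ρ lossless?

Chase test. Columns are A, B, C, D, E; row i has aⱼ where attribute j ∈ Ri, else bᵢⱼ.
Initial tableau (one row per fragment):
  row 1: a1 b12 a3 a4 b15
  row 2: a1 b22 a3 b24 a5
  row 3: a1 a2 b33 a4 b35
No row becomes fully distinguished — the join is lossy.

No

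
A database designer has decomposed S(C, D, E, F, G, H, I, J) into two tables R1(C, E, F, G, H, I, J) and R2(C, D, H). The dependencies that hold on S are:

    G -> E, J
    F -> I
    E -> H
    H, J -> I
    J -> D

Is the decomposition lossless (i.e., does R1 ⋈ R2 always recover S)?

No

Common attributes: R1 ∩ R2 = {C, H}.
No dependency enlarges {C, H}, so (C, H)⁺ = {C, H}.
The closure contains neither all of R1 = {C, E, F, G, H, I, J} nor all of R2 = {C, D, H}, so the common attributes are not a superkey of either fragment. The join is lossy.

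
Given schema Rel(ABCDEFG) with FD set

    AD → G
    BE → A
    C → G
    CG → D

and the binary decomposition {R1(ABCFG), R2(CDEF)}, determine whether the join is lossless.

Common attributes: R1 ∩ R2 = {CF}.
Closure of {CF}: C → G applies, adding G; CG → D applies, adding D. So (CF)⁺ = {CDFG}.
The closure contains neither all of R1 = {ABCFG} nor all of R2 = {CDEF}, so the common attributes are not a superkey of either fragment. The join is lossy.

No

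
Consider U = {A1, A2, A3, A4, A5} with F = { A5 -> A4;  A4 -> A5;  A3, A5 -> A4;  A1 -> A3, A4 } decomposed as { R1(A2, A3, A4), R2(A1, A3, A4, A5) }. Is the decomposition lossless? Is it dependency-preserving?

Lossless test: (A3, A4)⁺ = {A3, A4, A5}, which is a superkey of neither fragment — lossy.
Dependency preservation: every FD's attributes lie within a single fragment, so each can be enforced locally — preserved.

lossy but dependency-preserving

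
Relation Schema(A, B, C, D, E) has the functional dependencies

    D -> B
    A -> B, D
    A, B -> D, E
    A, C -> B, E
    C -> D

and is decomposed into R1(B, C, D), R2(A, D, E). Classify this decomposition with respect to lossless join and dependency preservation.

Lossless test: (D)⁺ = {B, D}, which is a superkey of neither fragment — lossy.
Dependency preservation: A → B, D; A, B → D, E; A, C → B, E are not contained in any single fragment, but the restricted closure of each left-hand side across the fragments still reaches the right-hand side; the remaining FDs each lie inside some fragment. All dependencies are preserved.

lossy but dependency-preserving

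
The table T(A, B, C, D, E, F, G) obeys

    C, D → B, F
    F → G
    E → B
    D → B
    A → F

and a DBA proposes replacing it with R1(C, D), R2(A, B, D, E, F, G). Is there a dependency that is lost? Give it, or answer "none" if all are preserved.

Check C, D → B, F: no single fragment contains all of {B, C, D, F}, and the restricted closure of {C, D} across the fragments never reaches {B, F}.
F → G is preserved.
E → B is preserved.
D → B is preserved.
A → F is preserved.

C, D → B, F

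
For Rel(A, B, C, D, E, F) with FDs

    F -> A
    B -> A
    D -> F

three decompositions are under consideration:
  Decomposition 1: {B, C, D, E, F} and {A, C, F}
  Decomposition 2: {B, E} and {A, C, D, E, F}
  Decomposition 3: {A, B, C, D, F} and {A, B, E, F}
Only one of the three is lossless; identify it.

Decomposition 1

Decomposition 1: common = {C, F}, closure = {A, C, F} → lossless.
Decomposition 2: common = {E}, closure = {E} → lossy.
Decomposition 3: common = {A, B, F}, closure = {A, B, F} → lossy.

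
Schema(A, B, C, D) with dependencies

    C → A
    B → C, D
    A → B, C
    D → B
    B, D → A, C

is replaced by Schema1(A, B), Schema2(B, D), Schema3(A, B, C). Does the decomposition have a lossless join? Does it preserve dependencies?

Lossless test (chase): Rows 1 and 2 agree on B; apply B→C, D and equate their C, D entries. Rows 1 and 3 agree on B; apply B→C, D and equate their C, D entries. Rows 1 and 2 agree on B, D; apply B, D→A, C and equate their A, C entries. Row 1 is now all distinguished symbols — the join is lossless.
Dependency preservation: B → C, D; B, D → A, C are not contained in any single fragment, but the restricted closure of each left-hand side across the fragments still reaches the right-hand side; the remaining FDs each lie inside some fragment. All dependencies are preserved.

lossless and dependency-preserving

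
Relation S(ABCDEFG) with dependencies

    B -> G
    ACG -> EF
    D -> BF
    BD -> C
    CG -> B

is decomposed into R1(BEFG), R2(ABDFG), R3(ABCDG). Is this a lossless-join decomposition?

No

Chase test. Columns are ABCDEFG; row i has aⱼ where attribute j ∈ Ri, else bᵢⱼ.
Initial tableau (one row per fragment):
  row 1: b11 a2 b13 b14 a5 a6 a7
  row 2: a1 a2 b23 a4 b25 a6 a7
  row 3: a1 a2 a3 a4 b35 b36 a7
Rows 2 and 3 agree on D; apply D→BF and equate their BF entries.
Rows 2 and 3 agree on BD; apply BD→C and equate their C entries.
Rows 2 and 3 agree on ACG; apply ACG→EF and equate their EF entries.
No row becomes fully distinguished — the join is lossy.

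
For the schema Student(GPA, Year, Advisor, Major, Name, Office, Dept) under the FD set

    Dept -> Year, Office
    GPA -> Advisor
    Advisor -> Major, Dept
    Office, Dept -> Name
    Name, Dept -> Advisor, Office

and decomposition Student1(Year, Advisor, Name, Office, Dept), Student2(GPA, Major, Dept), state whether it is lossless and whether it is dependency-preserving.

lossless and dependency-preserving

Lossless test: (Dept)⁺ = {Year, Advisor, Major, Name, Office, Dept}, which contains all of one fragment — lossless.
Dependency preservation: GPA → Advisor; Advisor → Major, Dept are not contained in any single fragment, but the restricted closure of each left-hand side across the fragments still reaches the right-hand side; the remaining FDs each lie inside some fragment. All dependencies are preserved.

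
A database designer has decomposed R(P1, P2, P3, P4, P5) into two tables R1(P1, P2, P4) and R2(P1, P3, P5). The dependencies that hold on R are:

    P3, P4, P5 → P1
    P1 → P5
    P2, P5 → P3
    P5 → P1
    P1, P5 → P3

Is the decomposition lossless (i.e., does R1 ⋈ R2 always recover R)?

Yes

Common attributes: R1 ∩ R2 = {P1}.
Closure of {P1}: P1 → P5 applies, adding P5; P1, P5 → P3 applies, adding P3. So (P1)⁺ = {P1, P3, P5}.
This closure contains every attribute of R2, so R1 ∩ R2 → R2. The join is lossless.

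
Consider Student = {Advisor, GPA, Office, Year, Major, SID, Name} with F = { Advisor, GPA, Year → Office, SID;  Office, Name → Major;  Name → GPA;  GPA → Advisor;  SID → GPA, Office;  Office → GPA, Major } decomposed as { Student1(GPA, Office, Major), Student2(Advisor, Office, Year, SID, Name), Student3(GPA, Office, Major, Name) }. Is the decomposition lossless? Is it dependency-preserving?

Lossless test (chase): Rows 2 and 3 agree on Office, Name; apply Office, Name→Major and equate their Major entries. Rows 2 and 3 agree on Name; apply Name→GPA and equate their GPA entries. Rows 1 and 2 agree on GPA; apply GPA→Advisor and equate their Advisor entries. Rows 1 and 3 agree on GPA; apply GPA→Advisor and equate their Advisor entries. Row 2 is now all distinguished symbols — the join is lossless.
Dependency preservation: the restricted closure of {Advisor, GPA, Year} across the fragments never reaches {Office, SID}, so Advisor, GPA, Year → Office, SID cannot be enforced without a join — not preserved.

lossless but not dependency-preserving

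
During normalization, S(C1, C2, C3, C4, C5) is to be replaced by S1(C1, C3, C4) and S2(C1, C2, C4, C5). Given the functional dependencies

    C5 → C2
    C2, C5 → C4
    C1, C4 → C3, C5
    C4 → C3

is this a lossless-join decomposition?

Yes

Common attributes: S1 ∩ S2 = {C1, C4}.
Closure of {C1, C4}: C1, C4 → C3, C5 applies, adding C3, C5; C5 → C2 applies, adding C2. So (C1, C4)⁺ = {C1, C2, C3, C4, C5}.
This closure contains every attribute of S1, so S1 ∩ S2 → S1. The join is lossless.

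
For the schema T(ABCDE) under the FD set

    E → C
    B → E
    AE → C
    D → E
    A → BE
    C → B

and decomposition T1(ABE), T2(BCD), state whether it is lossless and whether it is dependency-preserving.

lossy but dependency-preserving

Lossless test: (B)⁺ = {BCE}, which is a superkey of neither fragment — lossy.
Dependency preservation: E → C; AE → C; D → E are not contained in any single fragment, but the restricted closure of each left-hand side across the fragments still reaches the right-hand side; the remaining FDs each lie inside some fragment. All dependencies are preserved.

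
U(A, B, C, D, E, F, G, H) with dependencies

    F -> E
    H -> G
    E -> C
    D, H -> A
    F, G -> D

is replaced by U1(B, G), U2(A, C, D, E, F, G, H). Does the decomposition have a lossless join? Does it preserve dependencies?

lossy but dependency-preserving

Lossless test: (G)⁺ = {G}, which is a superkey of neither fragment — lossy.
Dependency preservation: every FD's attributes lie within a single fragment, so each can be enforced locally — preserved.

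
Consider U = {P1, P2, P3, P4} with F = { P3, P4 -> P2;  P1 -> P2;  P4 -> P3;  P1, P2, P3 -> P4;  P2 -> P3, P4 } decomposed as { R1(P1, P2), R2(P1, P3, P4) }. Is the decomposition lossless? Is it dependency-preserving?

lossless but not dependency-preserving

Lossless test: (P1)⁺ = {P1, P2, P3, P4}, which contains all of one fragment — lossless.
Dependency preservation: the restricted closure of {P3, P4} across the fragments never reaches {P2}, so P3, P4 → P2 cannot be enforced without a join — not preserved.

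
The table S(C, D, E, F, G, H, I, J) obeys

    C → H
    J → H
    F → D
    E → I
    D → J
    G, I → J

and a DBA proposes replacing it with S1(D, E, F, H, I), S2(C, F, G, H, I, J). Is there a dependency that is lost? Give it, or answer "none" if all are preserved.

D → J

Check D → J: no single fragment contains all of {D, J}, and the restricted closure of {D} across the fragments never reaches {J}.
C → H is preserved.
J → H is preserved.
F → D is preserved.
E → I is preserved.
G, I → J is preserved.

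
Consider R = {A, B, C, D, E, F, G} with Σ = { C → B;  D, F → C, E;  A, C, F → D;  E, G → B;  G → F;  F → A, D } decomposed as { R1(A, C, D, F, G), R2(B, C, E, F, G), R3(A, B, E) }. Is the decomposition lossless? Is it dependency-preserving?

lossless and dependency-preserving

Lossless test (chase): Rows 1 and 2 agree on C; apply C→B and equate their B entries. Rows 1 and 2 agree on F; apply F→A, D and equate their A, D entries. Rows 1 and 2 agree on D, F; apply D, F→C, E and equate their C, E entries. Row 1 is now all distinguished symbols — the join is lossless.
Dependency preservation: D, F → C, E is not contained in any single fragment, but the restricted closure of its left-hand side across the fragments still reaches the right-hand side; the remaining FDs each lie inside some fragment. All dependencies are preserved.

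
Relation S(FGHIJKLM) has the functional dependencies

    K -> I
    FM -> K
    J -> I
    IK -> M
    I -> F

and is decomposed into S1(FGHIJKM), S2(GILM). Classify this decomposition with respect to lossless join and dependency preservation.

lossy but dependency-preserving

Lossless test: (GIM)⁺ = {FGIKM}, which is a superkey of neither fragment — lossy.
Dependency preservation: every FD's attributes lie within a single fragment, so each can be enforced locally — preserved.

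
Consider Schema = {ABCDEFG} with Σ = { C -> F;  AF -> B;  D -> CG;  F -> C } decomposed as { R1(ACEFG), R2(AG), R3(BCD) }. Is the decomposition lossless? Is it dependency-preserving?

Lossless test (chase): Rows 1 and 3 agree on C; apply C→F and equate their F entries. No row becomes fully distinguished — the join is lossy.
Dependency preservation: the restricted closure of {AF} across the fragments never reaches {B}, so AF → B cannot be enforced without a join — not preserved.

lossy and not dependency-preserving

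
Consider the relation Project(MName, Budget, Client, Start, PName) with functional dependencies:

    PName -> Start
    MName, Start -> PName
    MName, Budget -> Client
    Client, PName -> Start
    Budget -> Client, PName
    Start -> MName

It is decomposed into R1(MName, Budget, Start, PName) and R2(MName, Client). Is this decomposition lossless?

No

Common attributes: R1 ∩ R2 = {MName}.
No dependency enlarges {MName}, so (MName)⁺ = {MName}.
The closure contains neither all of R1 = {MName, Budget, Start, PName} nor all of R2 = {MName, Client}, so the common attributes are not a superkey of either fragment. The join is lossy.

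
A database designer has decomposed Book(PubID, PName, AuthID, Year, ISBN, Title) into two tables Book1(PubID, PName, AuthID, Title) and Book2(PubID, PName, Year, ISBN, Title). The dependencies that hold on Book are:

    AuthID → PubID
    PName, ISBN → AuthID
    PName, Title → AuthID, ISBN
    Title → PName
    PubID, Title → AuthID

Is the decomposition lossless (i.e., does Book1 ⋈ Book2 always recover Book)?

Common attributes: Book1 ∩ Book2 = {PubID, PName, Title}.
Closure of {PubID, PName, Title}: PName, Title → AuthID, ISBN applies, adding AuthID, ISBN. So (PubID, PName, Title)⁺ = {PubID, PName, AuthID, ISBN, Title}.
This closure contains every attribute of Book1, so Book1 ∩ Book2 → Book1. The join is lossless.

Yes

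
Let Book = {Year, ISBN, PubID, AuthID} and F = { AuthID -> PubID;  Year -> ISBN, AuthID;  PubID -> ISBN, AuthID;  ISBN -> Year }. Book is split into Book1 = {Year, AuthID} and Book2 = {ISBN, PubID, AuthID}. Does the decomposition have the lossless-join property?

Common attributes: Book1 ∩ Book2 = {AuthID}.
Closure of {AuthID}: AuthID → PubID applies, adding PubID; PubID → ISBN, AuthID applies, adding ISBN; ISBN → Year applies, adding Year. So (AuthID)⁺ = {Year, ISBN, PubID, AuthID}.
This closure contains every attribute of Book1, so Book1 ∩ Book2 → Book1. The join is lossless.

Yes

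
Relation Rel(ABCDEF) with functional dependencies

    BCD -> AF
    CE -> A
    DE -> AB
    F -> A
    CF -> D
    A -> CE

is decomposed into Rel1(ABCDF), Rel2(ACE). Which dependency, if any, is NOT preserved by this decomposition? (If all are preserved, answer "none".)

DE -> AB

Check DE → AB: no single fragment contains all of {ABDE}, and the restricted closure of {DE} across the fragments never reaches {AB}.
BCD → AF is preserved.
CE → A is preserved.
F → A is preserved.
CF → D is preserved.
A → CE is preserved.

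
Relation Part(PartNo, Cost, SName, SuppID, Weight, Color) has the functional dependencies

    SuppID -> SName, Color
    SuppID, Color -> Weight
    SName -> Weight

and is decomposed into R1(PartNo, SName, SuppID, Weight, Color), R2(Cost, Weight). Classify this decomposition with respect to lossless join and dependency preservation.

lossy but dependency-preserving

Lossless test: (Weight)⁺ = {Weight}, which is a superkey of neither fragment — lossy.
Dependency preservation: every FD's attributes lie within a single fragment, so each can be enforced locally — preserved.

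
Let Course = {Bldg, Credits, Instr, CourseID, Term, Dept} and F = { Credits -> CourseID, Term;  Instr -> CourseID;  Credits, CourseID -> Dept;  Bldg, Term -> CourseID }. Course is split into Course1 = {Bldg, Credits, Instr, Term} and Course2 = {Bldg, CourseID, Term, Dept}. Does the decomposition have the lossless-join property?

No

Common attributes: Course1 ∩ Course2 = {Bldg, Term}.
Closure of {Bldg, Term}: Bldg, Term → CourseID applies, adding CourseID. So (Bldg, Term)⁺ = {Bldg, CourseID, Term}.
The closure contains neither all of Course1 = {Bldg, Credits, Instr, Term} nor all of Course2 = {Bldg, CourseID, Term, Dept}, so the common attributes are not a superkey of either fragment. The join is lossy.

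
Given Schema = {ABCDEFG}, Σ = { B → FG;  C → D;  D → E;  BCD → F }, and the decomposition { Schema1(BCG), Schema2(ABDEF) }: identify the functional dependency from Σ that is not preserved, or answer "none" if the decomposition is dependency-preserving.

C → D

Check C → D: no single fragment contains all of {CD}, and the restricted closure of {C} across the fragments never reaches {D}.
B → FG is preserved.
D → E is preserved.
BCD → F is preserved.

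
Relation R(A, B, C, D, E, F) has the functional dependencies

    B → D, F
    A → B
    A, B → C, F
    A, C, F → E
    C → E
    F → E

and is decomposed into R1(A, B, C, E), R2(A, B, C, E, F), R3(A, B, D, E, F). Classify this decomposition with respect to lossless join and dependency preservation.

lossless and dependency-preserving

Lossless test (chase): Rows 1 and 2 agree on B; apply B→D, F and equate their D, F entries. Rows 1 and 3 agree on B; apply B→D, F and equate their D, F entries. Rows 1 and 3 agree on A, B; apply A, B→C, F and equate their C, F entries. Row 1 is now all distinguished symbols — the join is lossless.
Dependency preservation: every FD's attributes lie within a single fragment, so each can be enforced locally — preserved.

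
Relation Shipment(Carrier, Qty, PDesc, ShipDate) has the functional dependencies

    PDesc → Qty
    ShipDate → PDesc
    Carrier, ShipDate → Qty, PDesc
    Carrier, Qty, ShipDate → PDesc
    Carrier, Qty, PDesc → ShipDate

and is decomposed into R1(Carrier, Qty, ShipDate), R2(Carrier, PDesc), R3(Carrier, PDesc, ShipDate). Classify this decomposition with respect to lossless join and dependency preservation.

lossless but not dependency-preserving

Lossless test (chase): Rows 2 and 3 agree on PDesc; apply PDesc→Qty and equate their Qty entries. Rows 1 and 3 agree on ShipDate; apply ShipDate→PDesc and equate their PDesc entries. Rows 1 and 3 agree on Carrier, ShipDate; apply Carrier, ShipDate→Qty, PDesc and equate their Qty, PDesc entries. Rows 1 and 2 agree on Carrier, Qty, PDesc; apply Carrier, Qty, PDesc→ShipDate and equate their ShipDate entries. Row 1 is now all distinguished symbols — the join is lossless.
Dependency preservation: the restricted closure of {PDesc} across the fragments never reaches {Qty}, so PDesc → Qty cannot be enforced without a join — not preserved.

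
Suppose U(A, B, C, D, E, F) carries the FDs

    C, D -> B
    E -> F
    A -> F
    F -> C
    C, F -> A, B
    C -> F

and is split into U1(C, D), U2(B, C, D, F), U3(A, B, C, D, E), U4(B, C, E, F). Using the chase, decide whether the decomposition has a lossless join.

Yes

Chase test. Columns are A, B, C, D, E, F; row i has aⱼ where attribute j ∈ Ui, else bᵢⱼ.
Initial tableau (one row per fragment):
  row 1: b11 b12 a3 a4 b15 b16
  row 2: b21 a2 a3 a4 b25 a6
  row 3: a1 a2 a3 a4 a5 b36
  row 4: b41 a2 a3 b44 a5 a6
Rows 1 and 2 agree on C, D; apply C, D→B and equate their B entries.
Rows 3 and 4 agree on E; apply E→F and equate their F entries.
Rows 2 and 3 agree on C, F; apply C, F→A, B and equate their A, B entries.
Rows 2 and 4 agree on C, F; apply C, F→A, B and equate their A, B entries.
Rows 1 and 2 agree on C; apply C→F and equate their F entries.
Rows 1 and 2 agree on C, F; apply C, F→A, B and equate their A, B entries.
Row 3 is now all distinguished symbols — the join is lossless.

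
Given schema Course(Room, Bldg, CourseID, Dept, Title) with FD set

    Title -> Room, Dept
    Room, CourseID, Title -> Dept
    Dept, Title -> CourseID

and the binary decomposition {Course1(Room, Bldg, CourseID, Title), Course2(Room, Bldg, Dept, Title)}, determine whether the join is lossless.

Yes

Common attributes: Course1 ∩ Course2 = {Room, Bldg, Title}.
Closure of {Room, Bldg, Title}: Title → Room, Dept applies, adding Dept; Dept, Title → CourseID applies, adding CourseID. So (Room, Bldg, Title)⁺ = {Room, Bldg, CourseID, Dept, Title}.
This closure contains every attribute of Course1, so Course1 ∩ Course2 → Course1. The join is lossless.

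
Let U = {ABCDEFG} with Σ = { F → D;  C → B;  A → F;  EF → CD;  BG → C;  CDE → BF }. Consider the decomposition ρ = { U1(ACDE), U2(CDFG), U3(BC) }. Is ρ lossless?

Chase test. Columns are ABCDEFG; row i has aⱼ where attribute j ∈ Ui, else bᵢⱼ.
Initial tableau (one row per fragment):
  row 1: a1 b12 a3 a4 a5 b16 b17
  row 2: b21 b22 a3 a4 b25 a6 a7
  row 3: b31 a2 a3 b34 b35 b36 b37
Rows 1 and 2 agree on C; apply C→B and equate their B entries.
Rows 1 and 3 agree on C; apply C→B and equate their B entries.
No row becomes fully distinguished — the join is lossy.

No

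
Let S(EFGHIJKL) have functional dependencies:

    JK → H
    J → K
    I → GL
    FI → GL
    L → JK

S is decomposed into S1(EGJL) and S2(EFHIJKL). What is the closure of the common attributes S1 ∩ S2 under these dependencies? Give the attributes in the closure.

S1 ∩ S2 = {EJL}.
J → K applies, adding K
JK → H applies, adding H
Closure: {EHJKL}.

EHJKL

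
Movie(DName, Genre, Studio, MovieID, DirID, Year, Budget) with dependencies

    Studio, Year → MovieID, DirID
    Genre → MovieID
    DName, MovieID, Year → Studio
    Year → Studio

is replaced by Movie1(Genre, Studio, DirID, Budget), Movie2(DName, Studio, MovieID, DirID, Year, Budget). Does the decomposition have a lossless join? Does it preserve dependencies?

Lossless test: (Studio, DirID, Budget)⁺ = {Studio, DirID, Budget}, which is a superkey of neither fragment — lossy.
Dependency preservation: the restricted closure of {Genre} across the fragments never reaches {MovieID}, so Genre → MovieID cannot be enforced without a join — not preserved.

lossy and not dependency-preserving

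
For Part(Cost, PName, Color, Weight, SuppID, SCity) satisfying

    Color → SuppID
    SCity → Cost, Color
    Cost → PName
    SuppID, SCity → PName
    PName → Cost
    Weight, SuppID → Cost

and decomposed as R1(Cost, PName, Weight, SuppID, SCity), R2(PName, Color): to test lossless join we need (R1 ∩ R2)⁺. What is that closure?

Cost, PName

R1 ∩ R2 = {PName}.
PName → Cost applies, adding Cost
Closure: {Cost, PName}.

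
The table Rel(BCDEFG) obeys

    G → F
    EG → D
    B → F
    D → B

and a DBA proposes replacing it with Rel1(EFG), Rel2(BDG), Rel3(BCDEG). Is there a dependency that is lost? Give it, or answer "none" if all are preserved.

B → F

Check B → F: no single fragment contains all of {BF}, and the restricted closure of {B} across the fragments never reaches {F}.
G → F is preserved.
EG → D is preserved.
D → B is preserved.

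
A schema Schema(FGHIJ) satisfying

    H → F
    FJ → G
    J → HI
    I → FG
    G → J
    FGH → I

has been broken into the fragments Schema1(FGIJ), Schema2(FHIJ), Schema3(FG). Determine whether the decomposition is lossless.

Yes

Chase test. Columns are FGHIJ; row i has aⱼ where attribute j ∈ Schemai, else bᵢⱼ.
Initial tableau (one row per fragment):
  row 1: a1 a2 b13 a4 a5
  row 2: a1 b22 a3 a4 a5
  row 3: a1 a2 b33 b34 b35
Rows 1 and 2 agree on FJ; apply FJ→G and equate their G entries.
Rows 1 and 2 agree on J; apply J→HI and equate their HI entries.
Rows 1 and 3 agree on G; apply G→J and equate their J entries.
Rows 1 and 3 agree on J; apply J→HI and equate their HI entries.
Row 1 is now all distinguished symbols — the join is lossless.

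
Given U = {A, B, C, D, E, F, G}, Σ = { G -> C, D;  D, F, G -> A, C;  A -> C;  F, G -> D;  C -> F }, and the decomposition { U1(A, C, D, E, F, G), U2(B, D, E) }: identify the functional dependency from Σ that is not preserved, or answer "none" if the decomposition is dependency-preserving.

G → C, D lies within U1.
D, F, G → A, C lies within U1.
A → C lies within U1.
F, G → D lies within U1.
C → F lies within U1.
Every dependency is enforceable on the fragments, so the decomposition is dependency-preserving.

none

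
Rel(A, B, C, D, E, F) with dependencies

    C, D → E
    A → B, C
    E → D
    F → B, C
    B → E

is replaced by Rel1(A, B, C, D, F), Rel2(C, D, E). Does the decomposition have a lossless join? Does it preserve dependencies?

Lossless test: (C, D)⁺ = {C, D, E}, which contains all of one fragment — lossless.
Dependency preservation: the restricted closure of {B} across the fragments never reaches {E}, so B → E cannot be enforced without a join — not preserved.

lossless but not dependency-preserving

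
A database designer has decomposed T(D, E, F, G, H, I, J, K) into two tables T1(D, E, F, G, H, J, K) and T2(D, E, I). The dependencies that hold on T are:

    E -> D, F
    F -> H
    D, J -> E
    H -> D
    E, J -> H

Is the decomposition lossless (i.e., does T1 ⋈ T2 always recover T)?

No

Common attributes: T1 ∩ T2 = {D, E}.
Closure of {D, E}: E → D, F applies, adding F; F → H applies, adding H. So (D, E)⁺ = {D, E, F, H}.
The closure contains neither all of T1 = {D, E, F, G, H, J, K} nor all of T2 = {D, E, I}, so the common attributes are not a superkey of either fragment. The join is lossy.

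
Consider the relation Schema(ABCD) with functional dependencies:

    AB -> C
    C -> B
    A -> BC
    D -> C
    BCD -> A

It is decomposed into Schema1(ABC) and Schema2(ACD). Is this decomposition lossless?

Yes

Common attributes: Schema1 ∩ Schema2 = {AC}.
Closure of {AC}: C → B applies, adding B. So (AC)⁺ = {ABC}.
This closure contains every attribute of Schema1, so Schema1 ∩ Schema2 → Schema1. The join is lossless.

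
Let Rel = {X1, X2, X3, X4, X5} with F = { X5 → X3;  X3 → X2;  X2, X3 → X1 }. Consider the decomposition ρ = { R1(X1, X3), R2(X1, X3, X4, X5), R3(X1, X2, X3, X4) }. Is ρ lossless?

Chase test. Columns are X1, X2, X3, X4, X5; row i has aⱼ where attribute j ∈ Ri, else bᵢⱼ.
Initial tableau (one row per fragment):
  row 1: a1 b12 a3 b14 b15
  row 2: a1 b22 a3 a4 a5
  row 3: a1 a2 a3 a4 b35
Rows 1 and 2 agree on X3; apply X3→X2 and equate their X2 entries.
Rows 1 and 3 agree on X3; apply X3→X2 and equate their X2 entries.
Row 2 is now all distinguished symbols — the join is lossless.

Yes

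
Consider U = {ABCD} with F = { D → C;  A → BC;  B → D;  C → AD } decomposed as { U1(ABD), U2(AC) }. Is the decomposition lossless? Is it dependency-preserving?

Lossless test: (A)⁺ = {ABCD}, which contains all of one fragment — lossless.
Dependency preservation: D → C; A → BC; C → AD are not contained in any single fragment, but the restricted closure of each left-hand side across the fragments still reaches the right-hand side; the remaining FDs each lie inside some fragment. All dependencies are preserved.

lossless and dependency-preserving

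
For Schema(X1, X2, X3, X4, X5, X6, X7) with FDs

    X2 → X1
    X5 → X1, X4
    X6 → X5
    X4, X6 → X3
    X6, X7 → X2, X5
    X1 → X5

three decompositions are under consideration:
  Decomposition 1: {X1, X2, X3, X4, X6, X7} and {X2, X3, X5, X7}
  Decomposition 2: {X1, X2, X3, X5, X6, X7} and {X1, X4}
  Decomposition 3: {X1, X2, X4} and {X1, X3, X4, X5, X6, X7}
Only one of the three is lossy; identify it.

Decomposition 1: common = {X2, X3, X7}, closure = {X1, X2, X3, X4, X5, X7} → lossless.
Decomposition 2: common = {X1}, closure = {X1, X4, X5} → lossless.
Decomposition 3: common = {X1, X4}, closure = {X1, X4, X5} → lossy.

Decomposition 3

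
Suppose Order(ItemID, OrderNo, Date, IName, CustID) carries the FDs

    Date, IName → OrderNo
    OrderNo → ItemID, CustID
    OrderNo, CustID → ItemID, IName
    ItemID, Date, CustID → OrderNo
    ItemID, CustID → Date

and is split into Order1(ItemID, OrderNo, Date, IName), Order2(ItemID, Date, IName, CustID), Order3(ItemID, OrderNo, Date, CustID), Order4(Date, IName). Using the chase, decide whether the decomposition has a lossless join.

Yes

Chase test. Columns are ItemID, OrderNo, Date, IName, CustID; row i has aⱼ where attribute j ∈ Orderi, else bᵢⱼ.
Initial tableau (one row per fragment):
  row 1: a1 a2 a3 a4 b15
  row 2: a1 b22 a3 a4 a5
  row 3: a1 a2 a3 b34 a5
  row 4: b41 b42 a3 a4 b45
Rows 1 and 2 agree on Date, IName; apply Date, IName→OrderNo and equate their OrderNo entries.
Rows 1 and 4 agree on Date, IName; apply Date, IName→OrderNo and equate their OrderNo entries.
Rows 1 and 2 agree on OrderNo; apply OrderNo→ItemID, CustID and equate their ItemID, CustID entries.
Rows 1 and 4 agree on OrderNo; apply OrderNo→ItemID, CustID and equate their ItemID, CustID entries.
Rows 1 and 3 agree on OrderNo, CustID; apply OrderNo, CustID→ItemID, IName and equate their ItemID, IName entries.
Row 1 is now all distinguished symbols — the join is lossless.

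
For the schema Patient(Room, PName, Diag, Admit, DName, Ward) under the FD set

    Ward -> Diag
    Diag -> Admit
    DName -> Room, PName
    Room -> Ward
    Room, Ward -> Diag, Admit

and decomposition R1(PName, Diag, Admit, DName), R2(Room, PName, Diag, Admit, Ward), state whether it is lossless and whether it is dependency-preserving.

Lossless test: (PName, Diag, Admit)⁺ = {PName, Diag, Admit}, which is a superkey of neither fragment — lossy.
Dependency preservation: the restricted closure of {DName} across the fragments never reaches {Room, PName}, so DName → Room, PName cannot be enforced without a join — not preserved.

lossy and not dependency-preserving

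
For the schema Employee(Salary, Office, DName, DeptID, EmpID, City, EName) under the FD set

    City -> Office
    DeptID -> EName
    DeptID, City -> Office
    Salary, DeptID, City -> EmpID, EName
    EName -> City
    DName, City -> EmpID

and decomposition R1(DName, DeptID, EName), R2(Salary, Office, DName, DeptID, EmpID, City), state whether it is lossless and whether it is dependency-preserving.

Lossless test: (DName, DeptID)⁺ = {Office, DName, DeptID, EmpID, City, EName}, which contains all of one fragment — lossless.
Dependency preservation: the restricted closure of {EName} across the fragments never reaches {City}, so EName → City cannot be enforced without a join — not preserved.

lossless but not dependency-preserving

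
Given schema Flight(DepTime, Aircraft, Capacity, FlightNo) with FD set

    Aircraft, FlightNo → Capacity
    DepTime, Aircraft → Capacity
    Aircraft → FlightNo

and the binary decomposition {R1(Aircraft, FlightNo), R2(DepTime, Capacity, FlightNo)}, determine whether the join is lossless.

No

Common attributes: R1 ∩ R2 = {FlightNo}.
No dependency enlarges {FlightNo}, so (FlightNo)⁺ = {FlightNo}.
The closure contains neither all of R1 = {Aircraft, FlightNo} nor all of R2 = {DepTime, Capacity, FlightNo}, so the common attributes are not a superkey of either fragment. The join is lossy.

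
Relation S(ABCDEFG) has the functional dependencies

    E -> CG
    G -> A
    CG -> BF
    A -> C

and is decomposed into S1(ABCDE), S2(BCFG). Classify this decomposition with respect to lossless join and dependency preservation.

lossy and not dependency-preserving

Lossless test: (BC)⁺ = {BC}, which is a superkey of neither fragment — lossy.
Dependency preservation: the restricted closure of {E} across the fragments never reaches {CG}, so E → CG cannot be enforced without a join — not preserved.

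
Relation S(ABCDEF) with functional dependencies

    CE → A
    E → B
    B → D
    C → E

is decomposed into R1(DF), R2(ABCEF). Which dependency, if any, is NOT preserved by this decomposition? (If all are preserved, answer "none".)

B → D

Check B → D: no single fragment contains all of {BD}, and the restricted closure of {B} across the fragments never reaches {D}.
CE → A is preserved.
E → B is preserved.
C → E is preserved.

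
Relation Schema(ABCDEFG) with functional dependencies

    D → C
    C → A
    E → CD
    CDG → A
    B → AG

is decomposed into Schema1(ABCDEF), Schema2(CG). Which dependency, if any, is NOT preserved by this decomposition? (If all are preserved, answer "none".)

B → AG

Check B → AG: no single fragment contains all of {ABG}, and the restricted closure of {B} across the fragments never reaches {AG}.
D → C is preserved.
C → A is preserved.
E → CD is preserved.
CDG → A is preserved.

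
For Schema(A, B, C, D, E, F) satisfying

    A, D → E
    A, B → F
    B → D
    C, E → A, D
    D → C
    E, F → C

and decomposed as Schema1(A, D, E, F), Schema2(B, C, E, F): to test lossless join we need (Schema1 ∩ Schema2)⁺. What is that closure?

Schema1 ∩ Schema2 = {E, F}.
E, F → C applies, adding C
C, E → A, D applies, adding A, D
Closure: {A, C, D, E, F}.

A, C, D, E, F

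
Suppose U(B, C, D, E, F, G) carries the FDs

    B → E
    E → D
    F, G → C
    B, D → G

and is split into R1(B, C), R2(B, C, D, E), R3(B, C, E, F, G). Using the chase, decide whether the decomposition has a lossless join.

Chase test. Columns are B, C, D, E, F, G; row i has aⱼ where attribute j ∈ Ri, else bᵢⱼ.
Initial tableau (one row per fragment):
  row 1: a1 a2 b13 b14 b15 b16
  row 2: a1 a2 a3 a4 b25 b26
  row 3: a1 a2 b33 a4 a5 a6
Rows 1 and 2 agree on B; apply B→E and equate their E entries.
Rows 1 and 2 agree on E; apply E→D and equate their D entries.
Rows 1 and 3 agree on E; apply E→D and equate their D entries.
Rows 1 and 2 agree on B, D; apply B, D→G and equate their G entries.
Rows 1 and 3 agree on B, D; apply B, D→G and equate their G entries.
Row 3 is now all distinguished symbols — the join is lossless.

Yes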